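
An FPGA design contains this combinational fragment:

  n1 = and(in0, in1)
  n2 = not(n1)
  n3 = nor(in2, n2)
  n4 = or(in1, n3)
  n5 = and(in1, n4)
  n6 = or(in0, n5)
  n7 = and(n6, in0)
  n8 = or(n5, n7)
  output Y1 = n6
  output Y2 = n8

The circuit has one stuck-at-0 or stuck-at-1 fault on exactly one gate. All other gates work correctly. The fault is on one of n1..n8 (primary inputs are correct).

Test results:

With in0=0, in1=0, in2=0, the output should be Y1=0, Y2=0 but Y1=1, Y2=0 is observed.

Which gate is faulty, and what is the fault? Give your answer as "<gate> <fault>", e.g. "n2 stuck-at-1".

n6 stuck-at-1

Fault-free values for test 1 (in0=0, in1=0, in2=0): n1=0, n2=1, n3=0, n4=0, n5=0, n6=0, n7=0, n8=0, giving Y1=0, Y2=0. Observed Y1=1, Y2=0.
Test 1: faults giving observed Y1=1, Y2=0 are {n6 stuck-at-1}.
Only n6 stuck-at-1 is consistent with every test.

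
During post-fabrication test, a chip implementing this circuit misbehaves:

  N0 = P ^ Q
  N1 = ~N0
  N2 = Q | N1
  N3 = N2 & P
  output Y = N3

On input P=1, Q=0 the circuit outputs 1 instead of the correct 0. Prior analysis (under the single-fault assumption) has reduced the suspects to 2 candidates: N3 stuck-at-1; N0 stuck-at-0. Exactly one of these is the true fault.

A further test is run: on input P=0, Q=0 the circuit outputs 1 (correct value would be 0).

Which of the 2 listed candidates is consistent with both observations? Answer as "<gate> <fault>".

N3 stuck-at-1

Evaluate each candidate on input P=0, Q=0:
  N3 stuck-at-1: N0=0, N1=1, N2=1, N3=1 [stuck-at-1] → 1 — matches
  N0 stuck-at-0: N0=0 [stuck-at-0], N1=1, N2=1, N3=0 → 0 — eliminated
Only N3 stuck-at-1 reproduces the observed 1.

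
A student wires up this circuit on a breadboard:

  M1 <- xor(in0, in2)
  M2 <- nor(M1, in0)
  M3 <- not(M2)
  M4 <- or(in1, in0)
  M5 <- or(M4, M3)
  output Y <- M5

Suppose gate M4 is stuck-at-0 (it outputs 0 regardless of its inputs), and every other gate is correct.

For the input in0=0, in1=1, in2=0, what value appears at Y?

Propagate with M4 forced: M1=0, M2=1, M3=0, M4=0 [stuck-at-0], M5=0.
So Y = 0. (Without the fault it would be 1.)

0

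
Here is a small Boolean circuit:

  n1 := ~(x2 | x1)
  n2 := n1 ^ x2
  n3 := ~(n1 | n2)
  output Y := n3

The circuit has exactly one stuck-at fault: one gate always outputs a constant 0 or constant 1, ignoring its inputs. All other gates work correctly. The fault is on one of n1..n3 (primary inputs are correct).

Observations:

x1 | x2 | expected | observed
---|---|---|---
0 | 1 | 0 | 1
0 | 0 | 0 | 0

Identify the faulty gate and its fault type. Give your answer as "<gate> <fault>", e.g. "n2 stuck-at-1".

n2 stuck-at-0

Fault-free values for test 1 (x1=0, x2=1): n1=0, n2=1, n3=0, giving Y=0. Observed 1.
Test 1: faults giving observed 1 are {n2 stuck-at-0, n3 stuck-at-1}.
Test 2 (x1=0, x2=0): fault-free n1=1, n2=1, n3=0 → 0; observed 0. Eliminates n3 stuck-at-1.
Only n2 stuck-at-0 is consistent with every test.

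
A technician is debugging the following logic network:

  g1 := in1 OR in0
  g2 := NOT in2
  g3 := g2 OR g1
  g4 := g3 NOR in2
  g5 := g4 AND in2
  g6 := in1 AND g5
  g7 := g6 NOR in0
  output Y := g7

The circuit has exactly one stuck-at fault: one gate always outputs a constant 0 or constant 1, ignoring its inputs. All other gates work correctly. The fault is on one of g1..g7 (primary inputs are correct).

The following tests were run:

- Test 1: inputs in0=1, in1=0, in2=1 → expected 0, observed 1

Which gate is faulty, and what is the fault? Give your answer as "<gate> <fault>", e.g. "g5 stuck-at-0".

g7 stuck-at-1

Fault-free values for test 1 (in0=1, in1=0, in2=1): g1=1, g2=0, g3=1, g4=0, g5=0, g6=0, g7=0, giving Y=0. Observed 1.
Test 1: faults giving observed 1 are {g7 stuck-at-1}.
Only g7 stuck-at-1 is consistent with every test.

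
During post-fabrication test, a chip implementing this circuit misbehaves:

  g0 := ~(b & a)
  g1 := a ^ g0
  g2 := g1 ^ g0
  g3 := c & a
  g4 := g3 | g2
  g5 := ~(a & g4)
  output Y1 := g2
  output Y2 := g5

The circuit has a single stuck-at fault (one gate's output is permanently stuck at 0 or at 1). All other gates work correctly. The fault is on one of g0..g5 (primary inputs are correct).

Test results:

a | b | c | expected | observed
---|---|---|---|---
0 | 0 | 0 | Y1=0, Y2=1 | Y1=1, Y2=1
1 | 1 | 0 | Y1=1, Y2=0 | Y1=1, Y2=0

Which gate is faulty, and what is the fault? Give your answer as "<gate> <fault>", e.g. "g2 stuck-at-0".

g2 stuck-at-1

Fault-free values for test 1 (a=0, b=0, c=0): g0=1, g1=1, g2=0, g3=0, g4=0, g5=1, giving Y1=0, Y2=1. Observed Y1=1, Y2=1.
Test 1: faults giving observed Y1=1, Y2=1 are {g1 stuck-at-0, g2 stuck-at-1}.
Test 2 (a=1, b=1, c=0): fault-free g0=0, g1=1, g2=1, g3=0, g4=1, g5=0 → Y1=1, Y2=0; observed Y1=1, Y2=0. Eliminates g1 stuck-at-0.
Only g2 stuck-at-1 is consistent with every test.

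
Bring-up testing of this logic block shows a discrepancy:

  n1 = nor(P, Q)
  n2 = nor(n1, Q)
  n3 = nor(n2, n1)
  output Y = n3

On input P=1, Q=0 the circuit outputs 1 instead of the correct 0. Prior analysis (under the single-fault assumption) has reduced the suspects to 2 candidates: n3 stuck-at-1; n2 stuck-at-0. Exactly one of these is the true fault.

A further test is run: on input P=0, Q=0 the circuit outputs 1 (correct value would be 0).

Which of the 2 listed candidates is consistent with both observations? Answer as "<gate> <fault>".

n3 stuck-at-1

Evaluate each candidate on input P=0, Q=0:
  n3 stuck-at-1: n1=1, n2=0, n3=1 [stuck-at-1] → 1 — matches
  n2 stuck-at-0: n1=1, n2=0 [stuck-at-0], n3=0 → 0 — eliminated
Only n3 stuck-at-1 reproduces the observed 1.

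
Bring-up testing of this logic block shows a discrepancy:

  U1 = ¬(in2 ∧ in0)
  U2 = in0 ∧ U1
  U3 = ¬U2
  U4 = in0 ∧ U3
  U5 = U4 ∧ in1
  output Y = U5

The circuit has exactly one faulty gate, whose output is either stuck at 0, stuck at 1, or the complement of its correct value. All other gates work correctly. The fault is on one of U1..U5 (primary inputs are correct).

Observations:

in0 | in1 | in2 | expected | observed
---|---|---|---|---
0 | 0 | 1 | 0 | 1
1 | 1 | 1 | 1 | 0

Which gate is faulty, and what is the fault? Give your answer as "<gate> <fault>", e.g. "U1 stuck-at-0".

Fault-free values for test 1 (in0=0, in1=0, in2=1): U1=1, U2=0, U3=1, U4=0, U5=0, giving Y=0. Observed 1.
Test 1: faults giving observed 1 are {U5 stuck-at-1, U5 inverted output}.
Test 2 (in0=1, in1=1, in2=1): fault-free U1=0, U2=0, U3=1, U4=1, U5=1 → 1; observed 0. Eliminates U5 stuck-at-1.
Only U5 inverted output is consistent with every test.

U5 inverted output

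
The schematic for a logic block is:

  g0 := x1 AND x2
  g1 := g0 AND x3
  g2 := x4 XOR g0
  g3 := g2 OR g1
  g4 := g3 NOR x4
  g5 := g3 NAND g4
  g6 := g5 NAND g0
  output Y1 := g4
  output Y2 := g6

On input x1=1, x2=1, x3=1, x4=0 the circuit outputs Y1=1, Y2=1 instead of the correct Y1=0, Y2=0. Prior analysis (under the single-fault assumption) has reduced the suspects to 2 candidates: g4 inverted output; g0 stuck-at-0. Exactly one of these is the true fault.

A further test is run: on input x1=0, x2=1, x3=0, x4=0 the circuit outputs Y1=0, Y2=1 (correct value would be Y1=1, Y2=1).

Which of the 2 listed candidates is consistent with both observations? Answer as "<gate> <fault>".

Evaluate each candidate on input x1=0, x2=1, x3=0, x4=0:
  g4 inverted output: g0=0, g1=0, g2=0, g3=0, g4=0 [inverted output], g5=1, g6=1 → Y1=0, Y2=1 — matches
  g0 stuck-at-0: g0=0 [stuck-at-0], g1=0, g2=0, g3=0, g4=1, g5=1, g6=1 → Y1=1, Y2=1 — eliminated
Only g4 inverted output reproduces the observed Y1=0, Y2=1.

g4 inverted output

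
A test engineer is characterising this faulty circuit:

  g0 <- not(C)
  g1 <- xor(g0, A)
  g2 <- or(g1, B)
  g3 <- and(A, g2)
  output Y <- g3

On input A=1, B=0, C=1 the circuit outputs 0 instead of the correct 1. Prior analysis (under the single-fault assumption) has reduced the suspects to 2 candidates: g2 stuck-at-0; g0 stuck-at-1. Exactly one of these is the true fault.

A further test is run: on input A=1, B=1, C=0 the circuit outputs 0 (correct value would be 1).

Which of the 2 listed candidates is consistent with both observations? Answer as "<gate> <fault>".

Evaluate each candidate on input A=1, B=1, C=0:
  g2 stuck-at-0: g0=1, g1=0, g2=0 [stuck-at-0], g3=0 → 0 — matches
  g0 stuck-at-1: g0=1 [stuck-at-1], g1=0, g2=1, g3=1 → 1 — eliminated
Only g2 stuck-at-0 reproduces the observed 0.

g2 stuck-at-0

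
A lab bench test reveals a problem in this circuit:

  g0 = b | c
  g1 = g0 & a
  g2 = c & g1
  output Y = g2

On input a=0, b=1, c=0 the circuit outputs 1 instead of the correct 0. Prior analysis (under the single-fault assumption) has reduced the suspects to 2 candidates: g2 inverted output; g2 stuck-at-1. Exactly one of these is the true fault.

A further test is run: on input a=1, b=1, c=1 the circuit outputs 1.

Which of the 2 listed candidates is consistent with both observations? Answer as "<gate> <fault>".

Evaluate each candidate on input a=1, b=1, c=1:
  g2 inverted output: g0=1, g1=1, g2=0 [inverted output] → 0 — eliminated
  g2 stuck-at-1: g0=1, g1=1, g2=1 [stuck-at-1] → 1 — matches
Only g2 stuck-at-1 reproduces the observed 1.

g2 stuck-at-1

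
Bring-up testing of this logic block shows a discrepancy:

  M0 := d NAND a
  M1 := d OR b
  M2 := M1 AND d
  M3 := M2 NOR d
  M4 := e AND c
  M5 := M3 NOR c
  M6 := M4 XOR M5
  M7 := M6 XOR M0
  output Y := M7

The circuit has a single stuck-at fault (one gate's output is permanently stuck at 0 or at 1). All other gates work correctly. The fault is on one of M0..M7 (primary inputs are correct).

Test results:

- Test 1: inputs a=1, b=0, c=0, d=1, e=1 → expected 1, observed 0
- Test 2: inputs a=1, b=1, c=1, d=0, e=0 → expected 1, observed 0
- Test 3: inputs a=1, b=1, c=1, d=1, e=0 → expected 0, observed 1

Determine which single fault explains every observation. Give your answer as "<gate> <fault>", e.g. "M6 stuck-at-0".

Fault-free values for test 1 (a=1, b=0, c=0, d=1, e=1): M0=0, M1=1, M2=1, M3=0, M4=0, M5=1, M6=1, M7=1, giving Y=1. Observed 0.
Test 1: faults giving observed 0 are {M0 stuck-at-1, M3 stuck-at-1, M4 stuck-at-1, M5 stuck-at-0, M6 stuck-at-0, M7 stuck-at-0}.
Test 2 (a=1, b=1, c=1, d=0, e=0): fault-free M0=1, M1=1, M2=0, M3=1, M4=0, M5=0, M6=0, M7=1 → 1; observed 0. Eliminates M0 stuck-at-1, M3 stuck-at-1, M5 stuck-at-0, M6 stuck-at-0.
Test 3 (a=1, b=1, c=1, d=1, e=0): fault-free M0=0, M1=1, M2=1, M3=0, M4=0, M5=0, M6=0, M7=0 → 0; observed 1. Eliminates M7 stuck-at-0.
Only M4 stuck-at-1 is consistent with every test.

M4 stuck-at-1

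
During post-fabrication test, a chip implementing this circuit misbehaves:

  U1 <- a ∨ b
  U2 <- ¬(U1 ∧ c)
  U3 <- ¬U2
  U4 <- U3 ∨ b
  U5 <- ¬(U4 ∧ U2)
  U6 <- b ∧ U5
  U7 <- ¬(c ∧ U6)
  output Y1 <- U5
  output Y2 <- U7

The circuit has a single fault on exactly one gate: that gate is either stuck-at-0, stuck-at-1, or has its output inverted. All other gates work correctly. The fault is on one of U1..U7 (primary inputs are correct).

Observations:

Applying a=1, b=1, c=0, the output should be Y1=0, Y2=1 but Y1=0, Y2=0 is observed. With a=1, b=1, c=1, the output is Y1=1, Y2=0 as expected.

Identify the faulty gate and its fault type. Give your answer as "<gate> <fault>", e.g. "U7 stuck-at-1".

U7 stuck-at-0

Fault-free values for test 1 (a=1, b=1, c=0): U1=1, U2=1, U3=0, U4=1, U5=0, U6=0, U7=1, giving Y1=0, Y2=1. Observed Y1=0, Y2=0.
Test 1: faults giving observed Y1=0, Y2=0 are {U7 stuck-at-0, U7 inverted output}.
Test 2 (a=1, b=1, c=1): fault-free U1=1, U2=0, U3=1, U4=1, U5=1, U6=1, U7=0 → Y1=1, Y2=0; observed Y1=1, Y2=0. Eliminates U7 inverted output.
Only U7 stuck-at-0 is consistent with every test.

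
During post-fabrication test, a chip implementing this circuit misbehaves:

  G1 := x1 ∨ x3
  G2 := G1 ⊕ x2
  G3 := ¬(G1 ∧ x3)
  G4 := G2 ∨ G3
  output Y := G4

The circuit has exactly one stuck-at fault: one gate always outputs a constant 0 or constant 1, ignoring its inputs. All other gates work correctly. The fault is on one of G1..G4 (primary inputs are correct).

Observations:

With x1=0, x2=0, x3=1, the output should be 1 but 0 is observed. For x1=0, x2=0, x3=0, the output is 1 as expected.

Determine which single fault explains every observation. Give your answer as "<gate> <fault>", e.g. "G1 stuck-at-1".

Fault-free values for test 1 (x1=0, x2=0, x3=1): G1=1, G2=1, G3=0, G4=1, giving Y=1. Observed 0.
Test 1: faults giving observed 0 are {G2 stuck-at-0, G4 stuck-at-0}.
Test 2 (x1=0, x2=0, x3=0): fault-free G1=0, G2=0, G3=1, G4=1 → 1; observed 1. Eliminates G4 stuck-at-0.
Only G2 stuck-at-0 is consistent with every test.

G2 stuck-at-0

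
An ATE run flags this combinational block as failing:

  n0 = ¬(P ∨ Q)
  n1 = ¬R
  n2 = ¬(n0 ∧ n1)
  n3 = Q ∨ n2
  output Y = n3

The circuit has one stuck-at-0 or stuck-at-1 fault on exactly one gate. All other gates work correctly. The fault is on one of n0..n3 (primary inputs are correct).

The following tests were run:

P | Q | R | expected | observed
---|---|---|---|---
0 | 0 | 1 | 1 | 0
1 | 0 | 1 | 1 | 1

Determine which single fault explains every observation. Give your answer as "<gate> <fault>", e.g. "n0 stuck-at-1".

Fault-free values for test 1 (P=0, Q=0, R=1): n0=1, n1=0, n2=1, n3=1, giving Y=1. Observed 0.
Test 1: faults giving observed 0 are {n1 stuck-at-1, n2 stuck-at-0, n3 stuck-at-0}.
Test 2 (P=1, Q=0, R=1): fault-free n0=0, n1=0, n2=1, n3=1 → 1; observed 1. Eliminates n2 stuck-at-0, n3 stuck-at-0.
Only n1 stuck-at-1 is consistent with every test.

n1 stuck-at-1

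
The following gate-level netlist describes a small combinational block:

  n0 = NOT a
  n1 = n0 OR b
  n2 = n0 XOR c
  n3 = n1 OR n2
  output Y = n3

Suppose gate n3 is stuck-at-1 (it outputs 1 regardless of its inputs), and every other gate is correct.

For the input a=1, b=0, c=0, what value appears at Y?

Propagate with n3 forced: n0=0, n1=0, n2=0, n3=1 [stuck-at-1].
So Y = 1. (Without the fault it would be 0.)

1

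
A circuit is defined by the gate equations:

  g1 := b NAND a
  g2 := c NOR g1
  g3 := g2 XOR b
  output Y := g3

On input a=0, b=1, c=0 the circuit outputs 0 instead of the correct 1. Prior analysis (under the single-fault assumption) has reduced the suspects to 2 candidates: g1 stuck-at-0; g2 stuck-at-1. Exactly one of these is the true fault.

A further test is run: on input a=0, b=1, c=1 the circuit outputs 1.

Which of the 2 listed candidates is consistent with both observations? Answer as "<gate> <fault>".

g1 stuck-at-0

Evaluate each candidate on input a=0, b=1, c=1:
  g1 stuck-at-0: g1=0 [stuck-at-0], g2=0, g3=1 → 1 — matches
  g2 stuck-at-1: g1=1, g2=1 [stuck-at-1], g3=0 → 0 — eliminated
Only g1 stuck-at-0 reproduces the observed 1.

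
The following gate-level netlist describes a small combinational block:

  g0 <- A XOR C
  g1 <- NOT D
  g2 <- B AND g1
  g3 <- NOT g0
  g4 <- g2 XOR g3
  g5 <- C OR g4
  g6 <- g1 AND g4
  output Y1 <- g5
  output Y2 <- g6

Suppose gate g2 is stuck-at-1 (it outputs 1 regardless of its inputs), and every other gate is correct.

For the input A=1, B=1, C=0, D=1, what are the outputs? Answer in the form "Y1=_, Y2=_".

Y1=1, Y2=0

Propagate with g2 forced: g0=1, g1=0, g2=1 [stuck-at-1], g3=0, g4=1, g5=1, g6=0.
So the outputs are Y1=1, Y2=0. (Without the fault they would be Y1=0, Y2=0.)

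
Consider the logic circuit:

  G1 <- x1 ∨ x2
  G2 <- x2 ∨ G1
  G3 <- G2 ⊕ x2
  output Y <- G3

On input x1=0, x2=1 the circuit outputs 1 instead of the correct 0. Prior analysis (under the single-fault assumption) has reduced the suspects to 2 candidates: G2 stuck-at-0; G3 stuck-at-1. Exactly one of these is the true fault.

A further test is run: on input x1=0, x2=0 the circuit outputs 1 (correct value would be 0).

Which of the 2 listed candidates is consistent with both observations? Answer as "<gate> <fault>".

Evaluate each candidate on input x1=0, x2=0:
  G2 stuck-at-0: G1=0, G2=0 [stuck-at-0], G3=0 → 0 — eliminated
  G3 stuck-at-1: G1=0, G2=0, G3=1 [stuck-at-1] → 1 — matches
Only G3 stuck-at-1 reproduces the observed 1.

G3 stuck-at-1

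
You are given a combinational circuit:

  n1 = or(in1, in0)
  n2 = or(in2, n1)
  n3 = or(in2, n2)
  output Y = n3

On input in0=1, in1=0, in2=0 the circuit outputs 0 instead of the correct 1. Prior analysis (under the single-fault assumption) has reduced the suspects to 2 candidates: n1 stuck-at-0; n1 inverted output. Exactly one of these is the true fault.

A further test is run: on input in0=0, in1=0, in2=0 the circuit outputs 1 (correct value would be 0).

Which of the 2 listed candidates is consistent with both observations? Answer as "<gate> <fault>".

Evaluate each candidate on input in0=0, in1=0, in2=0:
  n1 stuck-at-0: n1=0 [stuck-at-0], n2=0, n3=0 → 0 — eliminated
  n1 inverted output: n1=1 [inverted output], n2=1, n3=1 → 1 — matches
Only n1 inverted output reproduces the observed 1.

n1 inverted output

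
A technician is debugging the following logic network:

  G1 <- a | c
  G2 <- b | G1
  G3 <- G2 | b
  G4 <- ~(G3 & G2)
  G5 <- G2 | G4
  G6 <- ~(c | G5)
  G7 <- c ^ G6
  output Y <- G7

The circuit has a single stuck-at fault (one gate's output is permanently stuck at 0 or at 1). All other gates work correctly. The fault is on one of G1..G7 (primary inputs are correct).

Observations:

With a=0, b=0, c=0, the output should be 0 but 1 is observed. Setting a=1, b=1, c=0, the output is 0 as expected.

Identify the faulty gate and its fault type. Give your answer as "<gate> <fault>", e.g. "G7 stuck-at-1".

G4 stuck-at-0

Fault-free values for test 1 (a=0, b=0, c=0): G1=0, G2=0, G3=0, G4=1, G5=1, G6=0, G7=0, giving Y=0. Observed 1.
Test 1: faults giving observed 1 are {G4 stuck-at-0, G5 stuck-at-0, G6 stuck-at-1, G7 stuck-at-1}.
Test 2 (a=1, b=1, c=0): fault-free G1=1, G2=1, G3=1, G4=0, G5=1, G6=0, G7=0 → 0; observed 0. Eliminates G5 stuck-at-0, G6 stuck-at-1, G7 stuck-at-1.
Only G4 stuck-at-0 is consistent with every test.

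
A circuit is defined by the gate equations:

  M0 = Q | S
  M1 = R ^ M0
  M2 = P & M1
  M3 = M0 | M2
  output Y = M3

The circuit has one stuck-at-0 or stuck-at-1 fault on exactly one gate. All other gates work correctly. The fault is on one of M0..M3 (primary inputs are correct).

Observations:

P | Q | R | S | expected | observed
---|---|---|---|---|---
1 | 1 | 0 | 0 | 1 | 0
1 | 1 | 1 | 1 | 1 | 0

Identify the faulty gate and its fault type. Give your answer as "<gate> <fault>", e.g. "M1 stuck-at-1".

Fault-free values for test 1 (P=1, Q=1, R=0, S=0): M0=1, M1=1, M2=1, M3=1, giving Y=1. Observed 0.
Test 1: faults giving observed 0 are {M0 stuck-at-0, M3 stuck-at-0}.
Test 2 (P=1, Q=1, R=1, S=1): fault-free M0=1, M1=0, M2=0, M3=1 → 1; observed 0. Eliminates M0 stuck-at-0.
Only M3 stuck-at-0 is consistent with every test.

M3 stuck-at-0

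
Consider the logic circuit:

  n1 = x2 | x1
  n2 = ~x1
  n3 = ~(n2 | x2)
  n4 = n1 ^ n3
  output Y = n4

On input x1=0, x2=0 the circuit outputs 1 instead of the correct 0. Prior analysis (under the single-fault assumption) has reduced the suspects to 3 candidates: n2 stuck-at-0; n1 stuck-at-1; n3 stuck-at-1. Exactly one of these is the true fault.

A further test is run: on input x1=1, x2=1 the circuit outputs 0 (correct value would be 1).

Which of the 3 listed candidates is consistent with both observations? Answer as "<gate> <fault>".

Evaluate each candidate on input x1=1, x2=1:
  n2 stuck-at-0: n1=1, n2=0 [stuck-at-0], n3=0, n4=1 → 1 — eliminated
  n1 stuck-at-1: n1=1 [stuck-at-1], n2=0, n3=0, n4=1 → 1 — eliminated
  n3 stuck-at-1: n1=1, n2=0, n3=1 [stuck-at-1], n4=0 → 0 — matches
Only n3 stuck-at-1 reproduces the observed 0.

n3 stuck-at-1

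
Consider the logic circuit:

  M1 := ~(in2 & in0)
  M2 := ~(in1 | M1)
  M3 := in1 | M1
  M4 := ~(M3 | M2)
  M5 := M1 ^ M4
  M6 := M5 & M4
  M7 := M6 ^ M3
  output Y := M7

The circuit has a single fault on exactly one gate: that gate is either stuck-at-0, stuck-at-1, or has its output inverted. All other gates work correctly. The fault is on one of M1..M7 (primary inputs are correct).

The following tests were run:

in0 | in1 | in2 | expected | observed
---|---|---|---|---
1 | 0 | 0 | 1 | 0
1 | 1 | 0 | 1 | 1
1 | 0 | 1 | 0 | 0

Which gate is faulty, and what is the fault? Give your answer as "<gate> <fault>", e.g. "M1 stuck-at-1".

Fault-free values for test 1 (in0=1, in1=0, in2=0): M1=1, M2=0, M3=1, M4=0, M5=1, M6=0, M7=1, giving Y=1. Observed 0.
Test 1: faults giving observed 0 are {M1 stuck-at-0, M1 inverted output, M3 stuck-at-0, M3 inverted output, M6 stuck-at-1, M6 inverted output, M7 stuck-at-0, M7 inverted output}.
Test 2 (in0=1, in1=1, in2=0): fault-free M1=1, M2=0, M3=1, M4=0, M5=1, M6=0, M7=1 → 1; observed 1. Eliminates M3 stuck-at-0, M3 inverted output, M6 stuck-at-1, M6 inverted output, M7 stuck-at-0, M7 inverted output.
Test 3 (in0=1, in1=0, in2=1): fault-free M1=0, M2=1, M3=0, M4=0, M5=0, M6=0, M7=0 → 0; observed 0. Eliminates M1 inverted output.
Only M1 stuck-at-0 is consistent with every test.

M1 stuck-at-0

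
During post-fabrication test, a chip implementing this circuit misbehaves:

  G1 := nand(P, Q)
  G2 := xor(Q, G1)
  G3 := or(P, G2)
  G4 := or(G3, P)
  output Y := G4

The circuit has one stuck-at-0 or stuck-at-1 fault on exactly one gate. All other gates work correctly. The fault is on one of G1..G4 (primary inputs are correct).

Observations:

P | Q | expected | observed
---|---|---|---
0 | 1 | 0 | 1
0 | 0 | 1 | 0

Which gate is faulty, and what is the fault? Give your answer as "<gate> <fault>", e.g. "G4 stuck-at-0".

G1 stuck-at-0

Fault-free values for test 1 (P=0, Q=1): G1=1, G2=0, G3=0, G4=0, giving Y=0. Observed 1.
Test 1: faults giving observed 1 are {G1 stuck-at-0, G2 stuck-at-1, G3 stuck-at-1, G4 stuck-at-1}.
Test 2 (P=0, Q=0): fault-free G1=1, G2=1, G3=1, G4=1 → 1; observed 0. Eliminates G2 stuck-at-1, G3 stuck-at-1, G4 stuck-at-1.
Only G1 stuck-at-0 is consistent with every test.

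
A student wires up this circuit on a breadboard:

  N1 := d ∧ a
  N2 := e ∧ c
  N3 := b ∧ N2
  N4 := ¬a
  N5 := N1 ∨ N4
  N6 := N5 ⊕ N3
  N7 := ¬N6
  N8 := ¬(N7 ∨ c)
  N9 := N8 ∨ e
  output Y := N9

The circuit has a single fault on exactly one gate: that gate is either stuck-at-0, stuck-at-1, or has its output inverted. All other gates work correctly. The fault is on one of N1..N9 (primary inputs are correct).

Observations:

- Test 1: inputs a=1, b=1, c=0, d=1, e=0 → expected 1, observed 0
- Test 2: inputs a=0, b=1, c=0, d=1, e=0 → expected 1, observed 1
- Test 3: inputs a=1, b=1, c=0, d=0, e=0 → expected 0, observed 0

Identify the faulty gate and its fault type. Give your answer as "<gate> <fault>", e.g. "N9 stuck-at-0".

N1 stuck-at-0

Fault-free values for test 1 (a=1, b=1, c=0, d=1, e=0): N1=1, N2=0, N3=0, N4=0, N5=1, N6=1, N7=0, N8=1, N9=1, giving Y=1. Observed 0.
Test 1: faults giving observed 0 are {N1 stuck-at-0, N1 inverted output, N2 stuck-at-1, N2 inverted output, N3 stuck-at-1, N3 inverted output, N5 stuck-at-0, N5 inverted output, N6 stuck-at-0, N6 inverted output, N7 stuck-at-1, N7 inverted output, N8 stuck-at-0, N8 inverted output, N9 stuck-at-0, N9 inverted output}.
Test 2 (a=0, b=1, c=0, d=1, e=0): fault-free N1=0, N2=0, N3=0, N4=1, N5=1, N6=1, N7=0, N8=1, N9=1 → 1; observed 1. Eliminates N2 stuck-at-1, N2 inverted output, N3 stuck-at-1, N3 inverted output, N5 stuck-at-0, N5 inverted output, N6 stuck-at-0, N6 inverted output, N7 stuck-at-1, N7 inverted output, N8 stuck-at-0, N8 inverted output, N9 stuck-at-0, N9 inverted output.
Test 3 (a=1, b=1, c=0, d=0, e=0): fault-free N1=0, N2=0, N3=0, N4=0, N5=0, N6=0, N7=1, N8=0, N9=0 → 0; observed 0. Eliminates N1 inverted output.
Only N1 stuck-at-0 is consistent with every test.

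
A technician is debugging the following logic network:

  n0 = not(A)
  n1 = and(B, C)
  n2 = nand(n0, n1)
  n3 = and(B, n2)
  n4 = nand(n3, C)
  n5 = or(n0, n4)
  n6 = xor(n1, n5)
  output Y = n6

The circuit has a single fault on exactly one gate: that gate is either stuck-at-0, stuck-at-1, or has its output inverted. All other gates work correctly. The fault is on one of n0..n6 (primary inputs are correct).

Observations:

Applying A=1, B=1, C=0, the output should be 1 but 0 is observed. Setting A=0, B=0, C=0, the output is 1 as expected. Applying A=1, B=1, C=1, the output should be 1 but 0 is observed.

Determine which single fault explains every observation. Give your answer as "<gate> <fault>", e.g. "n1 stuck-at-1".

n4 inverted output

Fault-free values for test 1 (A=1, B=1, C=0): n0=0, n1=0, n2=1, n3=1, n4=1, n5=1, n6=1, giving Y=1. Observed 0.
Test 1: faults giving observed 0 are {n1 stuck-at-1, n1 inverted output, n4 stuck-at-0, n4 inverted output, n5 stuck-at-0, n5 inverted output, n6 stuck-at-0, n6 inverted output}.
Test 2 (A=0, B=0, C=0): fault-free n0=1, n1=0, n2=1, n3=0, n4=1, n5=1, n6=1 → 1; observed 1. Eliminates n1 stuck-at-1, n1 inverted output, n5 stuck-at-0, n5 inverted output, n6 stuck-at-0, n6 inverted output.
Test 3 (A=1, B=1, C=1): fault-free n0=0, n1=1, n2=1, n3=1, n4=0, n5=0, n6=1 → 1; observed 0. Eliminates n4 stuck-at-0.
Only n4 inverted output is consistent with every test.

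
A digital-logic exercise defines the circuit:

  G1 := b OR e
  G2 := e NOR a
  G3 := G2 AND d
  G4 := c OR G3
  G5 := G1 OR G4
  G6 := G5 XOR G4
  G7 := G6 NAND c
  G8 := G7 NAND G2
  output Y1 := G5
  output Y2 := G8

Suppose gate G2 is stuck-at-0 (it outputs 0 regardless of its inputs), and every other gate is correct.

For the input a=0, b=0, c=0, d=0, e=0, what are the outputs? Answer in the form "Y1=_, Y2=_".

Propagate with G2 forced: G1=0, G2=0 [stuck-at-0], G3=0, G4=0, G5=0, G6=0, G7=1, G8=1.
So the outputs are Y1=0, Y2=1. (Without the fault they would be Y1=0, Y2=0.)

Y1=0, Y2=1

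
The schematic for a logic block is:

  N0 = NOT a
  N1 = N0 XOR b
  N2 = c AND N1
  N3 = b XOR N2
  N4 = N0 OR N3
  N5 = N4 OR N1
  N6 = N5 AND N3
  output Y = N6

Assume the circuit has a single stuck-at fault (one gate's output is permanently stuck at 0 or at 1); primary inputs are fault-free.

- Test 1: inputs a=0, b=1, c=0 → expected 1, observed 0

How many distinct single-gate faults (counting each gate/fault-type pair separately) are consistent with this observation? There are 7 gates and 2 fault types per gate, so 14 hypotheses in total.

5

Fault-free: N0=1, N1=0, N2=0, N3=1, N4=1, N5=1, N6=1 → 1. Observed 0.
  N0 stuck-at-0: output 1 ✗
  N0 stuck-at-1: output 1 ✗
  N1 stuck-at-0: output 1 ✗
  N1 stuck-at-1: output 1 ✗
  N2 stuck-at-0: output 1 ✗
  N2 stuck-at-1: output 0 ✓
  N3 stuck-at-0: output 0 ✓
  N3 stuck-at-1: output 1 ✗
  N4 stuck-at-0: output 0 ✓
  N4 stuck-at-1: output 1 ✗
  N5 stuck-at-0: output 0 ✓
  N5 stuck-at-1: output 1 ✗
  N6 stuck-at-0: output 0 ✓
  N6 stuck-at-1: output 1 ✗
Consistent faults: {N2 stuck-at-1, N3 stuck-at-0, N4 stuck-at-0, N5 stuck-at-0, N6 stuck-at-0} — 5 in all.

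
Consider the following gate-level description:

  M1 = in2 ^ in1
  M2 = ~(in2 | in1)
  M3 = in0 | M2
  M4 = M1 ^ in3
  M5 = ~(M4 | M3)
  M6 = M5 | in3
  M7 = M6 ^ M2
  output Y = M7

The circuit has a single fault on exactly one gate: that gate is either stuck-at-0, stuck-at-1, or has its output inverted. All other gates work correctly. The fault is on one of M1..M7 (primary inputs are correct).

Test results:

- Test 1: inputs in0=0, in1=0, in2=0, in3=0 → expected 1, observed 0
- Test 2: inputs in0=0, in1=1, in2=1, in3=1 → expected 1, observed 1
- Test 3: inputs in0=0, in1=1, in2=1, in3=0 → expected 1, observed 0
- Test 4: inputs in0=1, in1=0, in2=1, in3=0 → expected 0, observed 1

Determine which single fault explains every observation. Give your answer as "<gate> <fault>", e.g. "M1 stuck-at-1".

M5 inverted output

Fault-free values for test 1 (in0=0, in1=0, in2=0, in3=0): M1=0, M2=1, M3=1, M4=0, M5=0, M6=0, M7=1, giving Y=1. Observed 0.
Test 1: faults giving observed 0 are {M3 stuck-at-0, M3 inverted output, M5 stuck-at-1, M5 inverted output, M6 stuck-at-1, M6 inverted output, M7 stuck-at-0, M7 inverted output}.
Test 2 (in0=0, in1=1, in2=1, in3=1): fault-free M1=0, M2=0, M3=0, M4=1, M5=0, M6=1, M7=1 → 1; observed 1. Eliminates M6 inverted output, M7 stuck-at-0, M7 inverted output.
Test 3 (in0=0, in1=1, in2=1, in3=0): fault-free M1=0, M2=0, M3=0, M4=0, M5=1, M6=1, M7=1 → 1; observed 0. Eliminates M3 stuck-at-0, M5 stuck-at-1, M6 stuck-at-1.
Test 4 (in0=1, in1=0, in2=1, in3=0): fault-free M1=1, M2=0, M3=1, M4=1, M5=0, M6=0, M7=0 → 0; observed 1. Eliminates M3 inverted output.
Only M5 inverted output is consistent with every test.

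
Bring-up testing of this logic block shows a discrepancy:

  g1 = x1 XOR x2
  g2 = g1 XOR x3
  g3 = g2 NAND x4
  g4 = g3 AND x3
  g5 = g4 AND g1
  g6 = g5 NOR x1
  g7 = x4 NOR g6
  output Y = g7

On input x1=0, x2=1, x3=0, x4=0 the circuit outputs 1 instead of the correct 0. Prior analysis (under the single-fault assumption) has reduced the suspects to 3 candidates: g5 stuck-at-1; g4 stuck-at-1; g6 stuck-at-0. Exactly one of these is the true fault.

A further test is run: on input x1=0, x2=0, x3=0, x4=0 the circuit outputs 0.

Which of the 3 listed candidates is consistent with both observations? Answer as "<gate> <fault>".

g4 stuck-at-1

Evaluate each candidate on input x1=0, x2=0, x3=0, x4=0:
  g5 stuck-at-1: g1=0, g2=0, g3=1, g4=0, g5=1 [stuck-at-1], g6=0, g7=1 → 1 — eliminated
  g4 stuck-at-1: g1=0, g2=0, g3=1, g4=1 [stuck-at-1], g5=0, g6=1, g7=0 → 0 — matches
  g6 stuck-at-0: g1=0, g2=0, g3=1, g4=0, g5=0, g6=0 [stuck-at-0], g7=1 → 1 — eliminated
Only g4 stuck-at-1 reproduces the observed 0.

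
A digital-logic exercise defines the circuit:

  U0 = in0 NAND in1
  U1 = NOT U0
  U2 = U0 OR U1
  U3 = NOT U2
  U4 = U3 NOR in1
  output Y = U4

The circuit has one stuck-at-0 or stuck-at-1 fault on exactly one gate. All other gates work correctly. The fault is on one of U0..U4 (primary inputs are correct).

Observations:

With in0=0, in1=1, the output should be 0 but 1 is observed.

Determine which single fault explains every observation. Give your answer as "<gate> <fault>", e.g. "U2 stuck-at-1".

Fault-free values for test 1 (in0=0, in1=1): U0=1, U1=0, U2=1, U3=0, U4=0, giving Y=0. Observed 1.
Test 1: faults giving observed 1 are {U4 stuck-at-1}.
Only U4 stuck-at-1 is consistent with every test.

U4 stuck-at-1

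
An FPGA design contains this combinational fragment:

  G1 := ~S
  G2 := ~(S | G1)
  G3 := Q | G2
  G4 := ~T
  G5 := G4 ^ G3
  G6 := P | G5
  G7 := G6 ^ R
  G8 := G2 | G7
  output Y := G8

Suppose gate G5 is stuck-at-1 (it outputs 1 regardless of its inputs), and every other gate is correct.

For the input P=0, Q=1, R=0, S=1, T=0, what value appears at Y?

Propagate with G5 forced: G1=0, G2=0, G3=1, G4=1, G5=1 [stuck-at-1], G6=1, G7=1, G8=1.
So Y = 1. (Without the fault it would be 0.)

1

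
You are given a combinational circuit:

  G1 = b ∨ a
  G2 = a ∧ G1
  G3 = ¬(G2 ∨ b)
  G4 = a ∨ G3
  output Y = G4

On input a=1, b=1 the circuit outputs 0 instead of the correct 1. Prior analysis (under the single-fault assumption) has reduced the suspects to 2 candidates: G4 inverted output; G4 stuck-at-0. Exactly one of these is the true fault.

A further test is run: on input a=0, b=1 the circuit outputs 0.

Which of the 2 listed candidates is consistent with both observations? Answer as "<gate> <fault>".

Evaluate each candidate on input a=0, b=1:
  G4 inverted output: G1=1, G2=0, G3=0, G4=1 [inverted output] → 1 — eliminated
  G4 stuck-at-0: G1=1, G2=0, G3=0, G4=0 [stuck-at-0] → 0 — matches
Only G4 stuck-at-0 reproduces the observed 0.

G4 stuck-at-0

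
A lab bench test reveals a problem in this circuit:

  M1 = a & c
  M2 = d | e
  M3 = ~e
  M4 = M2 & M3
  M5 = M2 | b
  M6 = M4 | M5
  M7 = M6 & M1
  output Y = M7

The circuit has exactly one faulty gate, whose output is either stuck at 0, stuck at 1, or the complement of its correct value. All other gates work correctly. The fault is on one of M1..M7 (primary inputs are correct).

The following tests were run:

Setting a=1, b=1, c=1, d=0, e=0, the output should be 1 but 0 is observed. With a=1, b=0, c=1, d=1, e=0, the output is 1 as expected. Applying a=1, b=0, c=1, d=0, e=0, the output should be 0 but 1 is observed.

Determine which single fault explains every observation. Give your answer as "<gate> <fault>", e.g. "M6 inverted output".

Fault-free values for test 1 (a=1, b=1, c=1, d=0, e=0): M1=1, M2=0, M3=1, M4=0, M5=1, M6=1, M7=1, giving Y=1. Observed 0.
Test 1: faults giving observed 0 are {M1 stuck-at-0, M1 inverted output, M5 stuck-at-0, M5 inverted output, M6 stuck-at-0, M6 inverted output, M7 stuck-at-0, M7 inverted output}.
Test 2 (a=1, b=0, c=1, d=1, e=0): fault-free M1=1, M2=1, M3=1, M4=1, M5=1, M6=1, M7=1 → 1; observed 1. Eliminates M1 stuck-at-0, M1 inverted output, M6 stuck-at-0, M6 inverted output, M7 stuck-at-0, M7 inverted output.
Test 3 (a=1, b=0, c=1, d=0, e=0): fault-free M1=1, M2=0, M3=1, M4=0, M5=0, M6=0, M7=0 → 0; observed 1. Eliminates M5 stuck-at-0.
Only M5 inverted output is consistent with every test.

M5 inverted output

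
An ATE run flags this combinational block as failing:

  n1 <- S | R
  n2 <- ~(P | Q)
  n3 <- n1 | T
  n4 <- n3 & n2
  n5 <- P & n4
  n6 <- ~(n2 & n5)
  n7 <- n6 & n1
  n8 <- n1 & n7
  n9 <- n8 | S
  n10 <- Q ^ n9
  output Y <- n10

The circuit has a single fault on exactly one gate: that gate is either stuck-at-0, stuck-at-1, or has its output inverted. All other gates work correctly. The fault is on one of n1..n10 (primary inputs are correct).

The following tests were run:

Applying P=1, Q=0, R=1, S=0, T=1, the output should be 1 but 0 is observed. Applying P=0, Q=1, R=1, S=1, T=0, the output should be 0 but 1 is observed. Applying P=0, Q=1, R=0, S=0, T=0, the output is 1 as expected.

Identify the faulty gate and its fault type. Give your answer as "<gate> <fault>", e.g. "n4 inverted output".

n9 stuck-at-0

Fault-free values for test 1 (P=1, Q=0, R=1, S=0, T=1): n1=1, n2=0, n3=1, n4=0, n5=0, n6=1, n7=1, n8=1, n9=1, n10=1, giving Y=1. Observed 0.
Test 1: faults giving observed 0 are {n1 stuck-at-0, n1 inverted output, n2 stuck-at-1, n2 inverted output, n6 stuck-at-0, n6 inverted output, n7 stuck-at-0, n7 inverted output, n8 stuck-at-0, n8 inverted output, n9 stuck-at-0, n9 inverted output, n10 stuck-at-0, n10 inverted output}.
Test 2 (P=0, Q=1, R=1, S=1, T=0): fault-free n1=1, n2=0, n3=1, n4=0, n5=0, n6=1, n7=1, n8=1, n9=1, n10=0 → 0; observed 1. Eliminates n1 stuck-at-0, n1 inverted output, n2 stuck-at-1, n2 inverted output, n6 stuck-at-0, n6 inverted output, n7 stuck-at-0, n7 inverted output, n8 stuck-at-0, n8 inverted output, n10 stuck-at-0.
Test 3 (P=0, Q=1, R=0, S=0, T=0): fault-free n1=0, n2=0, n3=0, n4=0, n5=0, n6=1, n7=0, n8=0, n9=0, n10=1 → 1; observed 1. Eliminates n9 inverted output, n10 inverted output.
Only n9 stuck-at-0 is consistent with every test.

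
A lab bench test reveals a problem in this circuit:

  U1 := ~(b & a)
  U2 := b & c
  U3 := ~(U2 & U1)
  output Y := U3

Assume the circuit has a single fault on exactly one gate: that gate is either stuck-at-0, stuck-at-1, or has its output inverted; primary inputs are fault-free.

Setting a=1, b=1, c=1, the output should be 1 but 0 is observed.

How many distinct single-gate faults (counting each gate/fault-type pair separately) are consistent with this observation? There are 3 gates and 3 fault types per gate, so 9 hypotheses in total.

Fault-free: U1=0, U2=1, U3=1 → 1. Observed 0.
  U1 stuck-at-0: output 1 ✗
  U1 stuck-at-1: output 0 ✓
  U1 inverted output: output 0 ✓
  U2 stuck-at-0: output 1 ✗
  U2 stuck-at-1: output 1 ✗
  U2 inverted output: output 1 ✗
  U3 stuck-at-0: output 0 ✓
  U3 stuck-at-1: output 1 ✗
  U3 inverted output: output 0 ✓
Consistent faults: {U1 stuck-at-1, U1 inverted output, U3 stuck-at-0, U3 inverted output} — 4 in all.

4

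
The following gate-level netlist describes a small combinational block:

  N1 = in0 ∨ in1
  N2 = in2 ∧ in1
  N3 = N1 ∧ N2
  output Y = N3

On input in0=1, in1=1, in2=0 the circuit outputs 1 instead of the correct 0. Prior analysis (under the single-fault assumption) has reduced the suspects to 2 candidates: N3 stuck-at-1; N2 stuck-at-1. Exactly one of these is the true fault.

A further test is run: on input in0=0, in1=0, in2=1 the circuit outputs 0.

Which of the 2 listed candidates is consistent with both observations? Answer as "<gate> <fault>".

Evaluate each candidate on input in0=0, in1=0, in2=1:
  N3 stuck-at-1: N1=0, N2=0, N3=1 [stuck-at-1] → 1 — eliminated
  N2 stuck-at-1: N1=0, N2=1 [stuck-at-1], N3=0 → 0 — matches
Only N2 stuck-at-1 reproduces the observed 0.

N2 stuck-at-1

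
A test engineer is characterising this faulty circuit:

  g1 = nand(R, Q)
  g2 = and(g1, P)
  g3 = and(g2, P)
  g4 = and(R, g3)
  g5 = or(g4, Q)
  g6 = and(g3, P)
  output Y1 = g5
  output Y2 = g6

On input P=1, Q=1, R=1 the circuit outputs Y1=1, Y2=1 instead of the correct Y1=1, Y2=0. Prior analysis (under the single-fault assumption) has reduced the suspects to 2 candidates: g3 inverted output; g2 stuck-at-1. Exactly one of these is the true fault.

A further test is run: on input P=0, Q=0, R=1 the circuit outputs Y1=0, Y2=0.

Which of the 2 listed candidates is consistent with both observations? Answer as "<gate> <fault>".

g2 stuck-at-1

Evaluate each candidate on input P=0, Q=0, R=1:
  g3 inverted output: g1=1, g2=0, g3=1 [inverted output], g4=1, g5=1, g6=0 → Y1=1, Y2=0 — eliminated
  g2 stuck-at-1: g1=1, g2=1 [stuck-at-1], g3=0, g4=0, g5=0, g6=0 → Y1=0, Y2=0 — matches
Only g2 stuck-at-1 reproduces the observed Y1=0, Y2=0.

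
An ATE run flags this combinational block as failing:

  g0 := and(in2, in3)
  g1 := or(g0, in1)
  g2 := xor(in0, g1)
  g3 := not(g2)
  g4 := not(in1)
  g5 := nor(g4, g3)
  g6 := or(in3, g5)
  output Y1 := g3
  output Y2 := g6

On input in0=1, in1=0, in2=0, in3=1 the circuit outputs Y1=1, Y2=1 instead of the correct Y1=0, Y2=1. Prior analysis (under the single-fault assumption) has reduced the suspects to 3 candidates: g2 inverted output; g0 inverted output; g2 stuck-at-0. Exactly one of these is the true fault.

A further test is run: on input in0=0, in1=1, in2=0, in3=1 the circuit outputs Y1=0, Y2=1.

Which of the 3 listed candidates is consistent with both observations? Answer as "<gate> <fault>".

Evaluate each candidate on input in0=0, in1=1, in2=0, in3=1:
  g2 inverted output: g0=0, g1=1, g2=0 [inverted output], g3=1, g4=0, g5=0, g6=1 → Y1=1, Y2=1 — eliminated
  g0 inverted output: g0=1 [inverted output], g1=1, g2=1, g3=0, g4=0, g5=1, g6=1 → Y1=0, Y2=1 — matches
  g2 stuck-at-0: g0=0, g1=1, g2=0 [stuck-at-0], g3=1, g4=0, g5=0, g6=1 → Y1=1, Y2=1 — eliminated
Only g0 inverted output reproduces the observed Y1=0, Y2=1.

g0 inverted output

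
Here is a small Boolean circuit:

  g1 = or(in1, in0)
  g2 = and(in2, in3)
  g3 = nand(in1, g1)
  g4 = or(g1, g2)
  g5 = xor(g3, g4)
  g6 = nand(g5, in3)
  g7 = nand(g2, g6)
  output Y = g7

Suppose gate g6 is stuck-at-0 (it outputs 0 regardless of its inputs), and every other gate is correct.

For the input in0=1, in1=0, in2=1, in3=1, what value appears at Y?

Propagate with g6 forced: g1=1, g2=1, g3=1, g4=1, g5=0, g6=0 [stuck-at-0], g7=1.
So Y = 1. (Without the fault it would be 0.)

1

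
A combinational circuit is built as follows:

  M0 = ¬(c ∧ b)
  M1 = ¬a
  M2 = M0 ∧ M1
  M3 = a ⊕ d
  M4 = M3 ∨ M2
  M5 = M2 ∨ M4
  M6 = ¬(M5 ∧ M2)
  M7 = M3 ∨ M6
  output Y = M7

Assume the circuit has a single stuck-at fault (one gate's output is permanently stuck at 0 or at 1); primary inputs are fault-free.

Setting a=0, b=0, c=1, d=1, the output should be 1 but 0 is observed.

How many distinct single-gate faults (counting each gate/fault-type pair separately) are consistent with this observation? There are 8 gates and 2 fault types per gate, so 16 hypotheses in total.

Fault-free: M0=1, M1=1, M2=1, M3=1, M4=1, M5=1, M6=0, M7=1 → 1. Observed 0.
  M0: none of the 2 fault types match ✗
  M1: none of the 2 fault types match ✗
  M2: none of the 2 fault types match ✗
  M3: stuck-at-0 ✓; others ✗
  M4: none of the 2 fault types match ✗
  M5: none of the 2 fault types match ✗
  M6: none of the 2 fault types match ✗
  M7: stuck-at-0 ✓; others ✗
Consistent faults: {M3 stuck-at-0, M7 stuck-at-0} — 2 in all.

2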